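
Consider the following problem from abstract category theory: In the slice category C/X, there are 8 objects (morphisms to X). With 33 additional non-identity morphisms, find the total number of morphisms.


In the slice category C/X, objects are morphisms to X.
Identity morphisms: 8 (one per object of C/X).
Non-identity morphisms: 33.
Total = 8 + 33 = 41

41


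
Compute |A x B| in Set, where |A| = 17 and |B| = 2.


In Set, the product A x B is the Cartesian product.
By the universal property, |A x B| = |A| * |B|.
|A x B| = 17 * 2 = 34

34


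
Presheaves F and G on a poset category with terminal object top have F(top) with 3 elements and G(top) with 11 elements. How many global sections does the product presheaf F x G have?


Global sections of a presheaf on a poset with terminal top satisfy
Gamma(H) ~ H(top). Presheaves admit pointwise products, so
(F x G)(top) = F(top) x G(top) (Cartesian product).
|Gamma(F x G)| = |F(top)| * |G(top)| = 3 * 11 = 33.

33


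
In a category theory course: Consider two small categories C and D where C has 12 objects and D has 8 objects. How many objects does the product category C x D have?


The product category C x D has objects that are pairs (c, d).
Number of pairs = |Ob(C)| * |Ob(D)| = 12 * 8 = 96

96


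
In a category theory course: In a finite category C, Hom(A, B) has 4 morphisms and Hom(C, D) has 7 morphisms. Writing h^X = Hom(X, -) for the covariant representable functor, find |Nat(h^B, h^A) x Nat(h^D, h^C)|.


By the Yoneda lemma, Nat(h^B, h^A) is isomorphic to Hom(A, B),
so |Nat(h^B, h^A)| = |Hom(A, B)| and |Nat(h^D, h^C)| = |Hom(C, D)|.
|Hom(A, B)| = 4, |Hom(C, D)| = 7.
|Nat(h^B, h^A) x Nat(h^D, h^C)| = 4 * 7 = 28

28


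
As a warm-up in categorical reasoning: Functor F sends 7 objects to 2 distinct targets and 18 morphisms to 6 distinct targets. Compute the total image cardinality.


The image of F consists of distinct objects and distinct morphisms.
|Im(F)| on objects = 2
|Im(F)| on morphisms = 6
Total image cardinality = 2 + 6 = 8

8


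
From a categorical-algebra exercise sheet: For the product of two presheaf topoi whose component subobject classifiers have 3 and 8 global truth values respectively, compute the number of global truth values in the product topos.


In a product of presheaf topoi E_1 x E_2, the subobject classifier
is Omega = Omega_1 x Omega_2 (componentwise), so
|Omega(top)| = |Omega_1(top_1)| * |Omega_2(top_2)|.
= 3 * 8 = 24.

24


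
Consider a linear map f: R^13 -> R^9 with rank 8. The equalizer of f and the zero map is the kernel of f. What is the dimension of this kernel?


The equalizer of f and the zero map is ker(f).
By the rank-nullity theorem: dim(ker(f)) = dim(domain) - rank(f).
dim(ker(f)) = 13 - 8 = 5

5


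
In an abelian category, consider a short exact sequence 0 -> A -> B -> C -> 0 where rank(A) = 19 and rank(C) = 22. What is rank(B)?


For a short exact sequence 0 -> A -> B -> C -> 0,
rank is additive: rank(B) = rank(A) + rank(C).
rank(B) = 19 + 22 = 41

41


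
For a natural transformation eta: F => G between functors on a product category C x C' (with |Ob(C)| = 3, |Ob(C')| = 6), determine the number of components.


A natural transformation eta: F => G assigns one component morphism per
object of the domain category.
The domain is the product category C x C', so
|Ob(C x C')| = |Ob(C)| * |Ob(C')| = 3 * 6 = 18.
Therefore eta has 18 component morphisms.

18


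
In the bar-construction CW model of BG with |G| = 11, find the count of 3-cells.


In the bar-construction CW model of BG, the n-cells are indexed by
n-tuples [g_1|...|g_n] of non-identity elements of G (degenerate
simplices with some g_i = e do not contribute cells), so there are
(|G| - 1)^n n-cells.
For dim = 3 with |G| = 11:
cells = (11 - 1)^3 = 10^3 = 1000

1000


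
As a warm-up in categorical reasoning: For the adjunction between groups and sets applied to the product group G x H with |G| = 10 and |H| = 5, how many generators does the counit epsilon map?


The counit epsilon_K: F(U(K)) -> K of the Free-Forgetful adjunction
maps |K| generators of F(U(K)) into K. For K = G x H (the product group),
|G x H| = |G| * |H|.
Total generators mapped = 10 * 5 = 50.

50


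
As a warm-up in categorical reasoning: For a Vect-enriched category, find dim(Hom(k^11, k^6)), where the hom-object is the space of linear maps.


In Vect-enriched categories, Hom(k^n, k^m) is the space of m x n matrices.
dim(Hom(k^11, k^6)) = 6 * 11 = 66

66


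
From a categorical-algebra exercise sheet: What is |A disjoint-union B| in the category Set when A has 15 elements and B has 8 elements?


In Set, the coproduct A + B is the disjoint union.
|A + B| = |A| + |B| = 15 + 8 = 23

23


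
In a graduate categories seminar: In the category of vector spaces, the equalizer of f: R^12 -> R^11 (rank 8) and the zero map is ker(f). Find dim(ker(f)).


The equalizer of f and the zero map is ker(f).
By the rank-nullity theorem: dim(ker(f)) = dim(domain) - rank(f).
dim(ker(f)) = 12 - 8 = 4

4


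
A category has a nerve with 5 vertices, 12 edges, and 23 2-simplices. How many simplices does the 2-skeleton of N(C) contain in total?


The 2-skeleton of the nerve N(C) consists of simplices in dimensions 0, 1, 2:
  |N(C)_0| = 5 (objects)
  |N(C)_1| = 12 (morphisms)
  |N(C)_2| = 23 (composable pairs)
Total = 5 + 12 + 23 = 40

40


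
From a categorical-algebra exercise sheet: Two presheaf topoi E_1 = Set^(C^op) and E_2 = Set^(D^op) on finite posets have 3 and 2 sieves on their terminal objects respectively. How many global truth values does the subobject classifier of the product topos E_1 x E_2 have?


In a product of presheaf topoi E_1 x E_2, the subobject classifier
is Omega = Omega_1 x Omega_2 (componentwise), so
|Omega(top)| = |Omega_1(top_1)| * |Omega_2(top_2)|.
= 3 * 2 = 6.

6


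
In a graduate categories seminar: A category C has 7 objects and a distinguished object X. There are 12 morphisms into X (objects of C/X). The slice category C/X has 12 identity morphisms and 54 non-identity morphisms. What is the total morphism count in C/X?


In the slice category C/X, objects are morphisms to X.
Identity morphisms: 12 (one per object of C/X).
Non-identity morphisms: 54.
Total = 12 + 54 = 66

66


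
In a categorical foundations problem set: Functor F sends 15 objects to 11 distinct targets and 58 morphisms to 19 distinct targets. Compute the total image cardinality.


The image of F consists of distinct objects and distinct morphisms.
|Im(F)| on objects = 11
|Im(F)| on morphisms = 19
Total image cardinality = 11 + 19 = 30

30


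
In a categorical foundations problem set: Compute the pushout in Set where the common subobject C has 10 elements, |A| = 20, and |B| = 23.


The pushout A +_C B identifies the images of C in A and B.
|A +_C B| = |A| + |B| - |C| (for injections).
= 20 + 23 - 10 = 33

33


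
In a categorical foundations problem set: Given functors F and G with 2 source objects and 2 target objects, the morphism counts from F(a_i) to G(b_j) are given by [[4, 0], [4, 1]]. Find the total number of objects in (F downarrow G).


Objects of (F downarrow G) are triples (a, b, h: F(a)->G(b)).
The count equals the sum of all entries in the hom-matrix.
sum(row 0) = 4
sum(row 1) = 5
Grand total = 9

9


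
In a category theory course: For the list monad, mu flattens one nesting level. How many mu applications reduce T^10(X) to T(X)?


Each application of mu: T^2 -> T removes one layer of nesting.
Starting at depth 10 (i.e., T^10(X)), we need to reach T(X).
Number of mu applications = 10 - 1 = 9

9


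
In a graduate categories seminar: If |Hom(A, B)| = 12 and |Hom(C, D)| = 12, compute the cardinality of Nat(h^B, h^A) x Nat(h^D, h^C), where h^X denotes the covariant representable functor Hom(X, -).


By the Yoneda lemma, Nat(h^B, h^A) is isomorphic to Hom(A, B),
so |Nat(h^B, h^A)| = |Hom(A, B)| and |Nat(h^D, h^C)| = |Hom(C, D)|.
|Hom(A, B)| = 12, |Hom(C, D)| = 12.
|Nat(h^B, h^A) x Nat(h^D, h^C)| = 12 * 12 = 144

144


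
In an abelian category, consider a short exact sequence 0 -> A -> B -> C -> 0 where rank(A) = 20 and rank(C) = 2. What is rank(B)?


For a short exact sequence 0 -> A -> B -> C -> 0,
rank is additive: rank(B) = rank(A) + rank(C).
rank(B) = 20 + 2 = 22

22


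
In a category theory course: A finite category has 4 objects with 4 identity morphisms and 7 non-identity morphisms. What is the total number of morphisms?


Each object has an identity morphism, giving 4 identities.
Adding the 7 non-identity morphisms:
Total = 4 + 7 = 11

11


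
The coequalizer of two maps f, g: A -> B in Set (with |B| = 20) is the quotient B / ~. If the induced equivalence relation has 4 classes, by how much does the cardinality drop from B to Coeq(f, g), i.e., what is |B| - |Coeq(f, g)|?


The coequalizer Coeq(f, g) = B / ~ has one element per equivalence class.
|B| = 20, |Coeq(f, g)| = 4.
|B| - |Coeq(f, g)| = 20 - 4 = 16.

16


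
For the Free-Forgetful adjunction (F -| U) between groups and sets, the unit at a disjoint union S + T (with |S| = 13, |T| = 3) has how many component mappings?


The unit eta_X: X -> U(F(X)) of the Free-Forgetful adjunction
maps each element of X to a generator of F(X). For X = S + T (disjoint
union in Set), |S + T| = |S| + |T|.
Total mappings = 13 + 3 = 16.

16


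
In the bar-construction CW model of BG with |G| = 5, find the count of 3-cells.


In the bar-construction CW model of BG, the n-cells are indexed by
n-tuples [g_1|...|g_n] of non-identity elements of G (degenerate
simplices with some g_i = e do not contribute cells), so there are
(|G| - 1)^n n-cells.
For dim = 3 with |G| = 5:
cells = (5 - 1)^3 = 4^3 = 64

64


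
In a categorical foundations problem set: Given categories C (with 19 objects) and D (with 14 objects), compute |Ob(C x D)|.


The product category C x D has objects that are pairs (c, d).
Number of pairs = |Ob(C)| * |Ob(D)| = 19 * 14 = 266

266


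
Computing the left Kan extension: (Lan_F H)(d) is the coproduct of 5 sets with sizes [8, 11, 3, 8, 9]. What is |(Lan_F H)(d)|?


Pointwise, the left Kan extension (Lan_F H)(d) is the colimit, indexed
by the comma category (F downarrow d), of H composed with the
projection (F downarrow d) -> C. Here that colimit is given
as a coproduct (disjoint union) of sets, so its cardinality is the
sum of the sizes of the summands.
Coproduct of sets with sizes: 8 + 11 + 3 + 8 + 9
= 39

39


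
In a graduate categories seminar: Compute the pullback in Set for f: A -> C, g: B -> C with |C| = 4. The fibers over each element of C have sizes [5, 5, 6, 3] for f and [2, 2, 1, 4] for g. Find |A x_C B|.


The pullback A x_C B consists of pairs (a, b) with f(a) = g(b).
For each element c in C, the fiber product has |f^-1(c)| * |g^-1(c)| elements.
Summing over C: 5 * 2 + 5 * 2 + 6 * 1 + 3 * 4
= 10 + 10 + 6 + 12 = 38

38


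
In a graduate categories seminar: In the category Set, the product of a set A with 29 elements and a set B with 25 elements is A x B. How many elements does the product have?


In Set, the product A x B is the Cartesian product.
By the universal property, |A x B| = |A| * |B|.
|A x B| = 29 * 25 = 725

725


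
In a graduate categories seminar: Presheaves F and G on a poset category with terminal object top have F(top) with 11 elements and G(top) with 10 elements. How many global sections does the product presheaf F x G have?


Global sections of a presheaf on a poset with terminal top satisfy
Gamma(H) ~ H(top). Presheaves admit pointwise products, so
(F x G)(top) = F(top) x G(top) (Cartesian product).
|Gamma(F x G)| = |F(top)| * |G(top)| = 11 * 10 = 110.

110


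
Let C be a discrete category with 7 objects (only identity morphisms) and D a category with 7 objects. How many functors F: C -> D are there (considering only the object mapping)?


A functor from a discrete category C to D is determined by
where each object maps. Each of the 7 objects of C can map
to any of the 7 objects of D independently.
Number of functors = 7^7 = 823543

823543


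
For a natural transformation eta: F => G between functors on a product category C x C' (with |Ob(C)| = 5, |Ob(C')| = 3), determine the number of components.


A natural transformation eta: F => G assigns one component morphism per
object of the domain category.
The domain is the product category C x C', so
|Ob(C x C')| = |Ob(C)| * |Ob(C')| = 5 * 3 = 15.
Therefore eta has 15 component morphisms.

15


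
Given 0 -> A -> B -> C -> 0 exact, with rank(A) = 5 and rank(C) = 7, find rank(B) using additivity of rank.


For a short exact sequence 0 -> A -> B -> C -> 0,
rank is additive: rank(B) = rank(A) + rank(C).
rank(B) = 5 + 7 = 12

12


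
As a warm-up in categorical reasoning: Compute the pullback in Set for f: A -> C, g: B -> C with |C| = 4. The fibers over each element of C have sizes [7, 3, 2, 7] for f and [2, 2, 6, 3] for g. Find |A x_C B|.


The pullback A x_C B consists of pairs (a, b) with f(a) = g(b).
For each element c in C, the fiber product has |f^-1(c)| * |g^-1(c)| elements.
Summing over C: 7 * 2 + 3 * 2 + 2 * 6 + 7 * 3
= 14 + 6 + 12 + 21 = 53

53


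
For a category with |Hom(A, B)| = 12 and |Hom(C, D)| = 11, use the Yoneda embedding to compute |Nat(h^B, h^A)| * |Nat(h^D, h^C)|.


By the Yoneda lemma, Nat(h^B, h^A) is isomorphic to Hom(A, B),
so |Nat(h^B, h^A)| = |Hom(A, B)| and |Nat(h^D, h^C)| = |Hom(C, D)|.
|Hom(A, B)| = 12, |Hom(C, D)| = 11.
|Nat(h^B, h^A) x Nat(h^D, h^C)| = 12 * 11 = 132

132


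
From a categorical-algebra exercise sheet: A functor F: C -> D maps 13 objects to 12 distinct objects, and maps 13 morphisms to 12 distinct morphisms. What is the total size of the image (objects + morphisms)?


The image of F consists of distinct objects and distinct morphisms.
|Im(F)| on objects = 12
|Im(F)| on morphisms = 12
Total image cardinality = 12 + 12 = 24

24


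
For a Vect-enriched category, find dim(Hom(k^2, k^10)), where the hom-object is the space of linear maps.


In Vect-enriched categories, Hom(k^n, k^m) is the space of m x n matrices.
dim(Hom(k^2, k^10)) = 10 * 2 = 20

20


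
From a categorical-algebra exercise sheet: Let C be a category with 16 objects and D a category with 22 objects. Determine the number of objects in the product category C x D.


The product category C x D has objects that are pairs (c, d).
Number of pairs = |Ob(C)| * |Ob(D)| = 16 * 22 = 352

352


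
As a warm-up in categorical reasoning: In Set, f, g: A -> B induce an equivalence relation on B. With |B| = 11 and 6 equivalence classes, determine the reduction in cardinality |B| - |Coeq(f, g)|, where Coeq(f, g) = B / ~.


The coequalizer Coeq(f, g) = B / ~ has one element per equivalence class.
|B| = 11, |Coeq(f, g)| = 6.
|B| - |Coeq(f, g)| = 11 - 6 = 5.

5


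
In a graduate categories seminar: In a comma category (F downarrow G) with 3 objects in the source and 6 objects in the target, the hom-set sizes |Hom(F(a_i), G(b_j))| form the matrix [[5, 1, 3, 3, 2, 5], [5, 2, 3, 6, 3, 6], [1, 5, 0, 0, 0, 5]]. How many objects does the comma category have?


Objects of (F downarrow G) are triples (a, b, h: F(a)->G(b)).
The count equals the sum of all entries in the hom-matrix.
sum(row 0) = 19
sum(row 1) = 25
sum(row 2) = 11
Grand total = 55

55


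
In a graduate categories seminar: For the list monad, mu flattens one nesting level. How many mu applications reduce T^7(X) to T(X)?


Each application of mu: T^2 -> T removes one layer of nesting.
Starting at depth 7 (i.e., T^7(X)), we need to reach T(X).
Number of mu applications = 7 - 1 = 6

6


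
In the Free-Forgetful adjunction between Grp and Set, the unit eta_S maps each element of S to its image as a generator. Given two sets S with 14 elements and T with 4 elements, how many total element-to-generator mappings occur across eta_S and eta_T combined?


The unit eta_X: X -> U(F(X)) of the Free-Forgetful adjunction
maps each element of X to a generator of F(X). For X = S + T (disjoint
union in Set), |S + T| = |S| + |T|.
Total mappings = 14 + 4 = 18.

18


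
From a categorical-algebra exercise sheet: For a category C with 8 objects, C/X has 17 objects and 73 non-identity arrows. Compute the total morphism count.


In the slice category C/X, objects are morphisms to X.
Identity morphisms: 17 (one per object of C/X).
Non-identity morphisms: 73.
Total = 17 + 73 = 90

90


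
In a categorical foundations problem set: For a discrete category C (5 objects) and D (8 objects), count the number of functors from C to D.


A functor from a discrete category C to D is determined by
where each object maps. Each of the 5 objects of C can map
to any of the 8 objects of D independently.
Number of functors = 8^5 = 32768

32768


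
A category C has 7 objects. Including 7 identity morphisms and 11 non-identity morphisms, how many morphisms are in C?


Each object has an identity morphism, giving 7 identities.
Adding the 11 non-identity morphisms:
Total = 7 + 11 = 18

18


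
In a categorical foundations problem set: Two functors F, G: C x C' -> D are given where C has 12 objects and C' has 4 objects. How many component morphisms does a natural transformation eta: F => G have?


A natural transformation eta: F => G assigns one component morphism per
object of the domain category.
The domain is the product category C x C', so
|Ob(C x C')| = |Ob(C)| * |Ob(C')| = 12 * 4 = 48.
Therefore eta has 48 component morphisms.

48


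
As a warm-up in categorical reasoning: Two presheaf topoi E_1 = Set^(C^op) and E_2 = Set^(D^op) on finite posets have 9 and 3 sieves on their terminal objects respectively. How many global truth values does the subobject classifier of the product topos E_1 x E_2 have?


In a product of presheaf topoi E_1 x E_2, the subobject classifier
is Omega = Omega_1 x Omega_2 (componentwise), so
|Omega(top)| = |Omega_1(top_1)| * |Omega_2(top_2)|.
= 9 * 3 = 27.

27


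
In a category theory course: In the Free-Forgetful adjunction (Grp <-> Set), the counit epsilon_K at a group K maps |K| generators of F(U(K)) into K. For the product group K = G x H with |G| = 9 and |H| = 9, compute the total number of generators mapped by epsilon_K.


The counit epsilon_K: F(U(K)) -> K of the Free-Forgetful adjunction
maps |K| generators of F(U(K)) into K. For K = G x H (the product group),
|G x H| = |G| * |H|.
Total generators mapped = 9 * 9 = 81.

81


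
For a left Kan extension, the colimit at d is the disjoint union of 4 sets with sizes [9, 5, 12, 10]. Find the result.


Pointwise, the left Kan extension (Lan_F H)(d) is the colimit, indexed
by the comma category (F downarrow d), of H composed with the
projection (F downarrow d) -> C. Here that colimit is given
as a coproduct (disjoint union) of sets, so its cardinality is the
sum of the sizes of the summands.
Coproduct of sets with sizes: 9 + 5 + 12 + 10
= 36

36


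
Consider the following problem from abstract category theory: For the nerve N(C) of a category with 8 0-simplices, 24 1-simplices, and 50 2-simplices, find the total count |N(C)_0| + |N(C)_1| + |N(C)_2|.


The 2-skeleton of the nerve N(C) consists of simplices in dimensions 0, 1, 2:
  |N(C)_0| = 8 (objects)
  |N(C)_1| = 24 (morphisms)
  |N(C)_2| = 50 (composable pairs)
Total = 8 + 24 + 50 = 82

82


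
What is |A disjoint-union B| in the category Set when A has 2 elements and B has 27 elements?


In Set, the coproduct A + B is the disjoint union.
|A + B| = |A| + |B| = 2 + 27 = 29

29


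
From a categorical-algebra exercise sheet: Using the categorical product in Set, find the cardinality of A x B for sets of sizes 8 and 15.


In Set, the product A x B is the Cartesian product.
By the universal property, |A x B| = |A| * |B|.
|A x B| = 8 * 15 = 120

120


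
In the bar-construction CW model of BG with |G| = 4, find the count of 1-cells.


In the bar-construction CW model of BG, the n-cells are indexed by
n-tuples [g_1|...|g_n] of non-identity elements of G (degenerate
simplices with some g_i = e do not contribute cells), so there are
(|G| - 1)^n n-cells.
For dim = 1 with |G| = 4:
cells = (4 - 1)^1 = 3^1 = 3

3


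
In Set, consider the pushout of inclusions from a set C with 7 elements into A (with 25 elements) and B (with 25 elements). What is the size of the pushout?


The pushout A +_C B identifies the images of C in A and B.
|A +_C B| = |A| + |B| - |C| (for injections).
= 25 + 25 - 7 = 43

43


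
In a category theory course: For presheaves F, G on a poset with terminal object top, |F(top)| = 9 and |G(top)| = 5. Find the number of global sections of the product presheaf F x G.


Global sections of a presheaf on a poset with terminal top satisfy
Gamma(H) ~ H(top). Presheaves admit pointwise products, so
(F x G)(top) = F(top) x G(top) (Cartesian product).
|Gamma(F x G)| = |F(top)| * |G(top)| = 9 * 5 = 45.

45


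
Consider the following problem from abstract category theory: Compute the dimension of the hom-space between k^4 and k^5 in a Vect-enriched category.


In Vect-enriched categories, Hom(k^n, k^m) is the space of m x n matrices.
dim(Hom(k^4, k^5)) = 5 * 4 = 20

20


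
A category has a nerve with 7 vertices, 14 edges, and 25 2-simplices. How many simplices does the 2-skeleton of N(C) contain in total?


The 2-skeleton of the nerve N(C) consists of simplices in dimensions 0, 1, 2:
  |N(C)_0| = 7 (objects)
  |N(C)_1| = 14 (morphisms)
  |N(C)_2| = 25 (composable pairs)
Total = 7 + 14 + 25 = 46

46


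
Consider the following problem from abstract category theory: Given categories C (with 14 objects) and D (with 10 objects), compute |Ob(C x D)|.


The product category C x D has objects that are pairs (c, d).
Number of pairs = |Ob(C)| * |Ob(D)| = 14 * 10 = 140

140


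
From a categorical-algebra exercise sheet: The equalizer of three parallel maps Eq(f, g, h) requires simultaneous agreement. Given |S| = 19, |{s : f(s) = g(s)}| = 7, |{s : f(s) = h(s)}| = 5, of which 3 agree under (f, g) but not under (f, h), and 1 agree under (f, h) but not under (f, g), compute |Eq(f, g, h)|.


Eq(f, g, h) is the triple-agreement set: points in S where all three
maps take the same value. Using inclusion-exclusion on the pairwise data:
Pair (f, g) agrees on 7 points; pair (f, h) on 5 points.
Points agreeing under (f, g) but not (f, h) = 3; under (f, h) but not (f, g) = 1.
Triple-agreement = agreement-in-(f, g) minus points that agree under (f, g) but not (f, h):
|Eq(f, g, h)| = 7 - 3 = 4
(cross-check via (f, h): 5 - 1 = 4.)

4


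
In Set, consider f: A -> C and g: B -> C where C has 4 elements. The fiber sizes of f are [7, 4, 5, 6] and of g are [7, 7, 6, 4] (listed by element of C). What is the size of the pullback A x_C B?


The pullback A x_C B consists of pairs (a, b) with f(a) = g(b).
For each element c in C, the fiber product has |f^-1(c)| * |g^-1(c)| elements.
Summing over C: 7 * 7 + 4 * 7 + 5 * 6 + 6 * 4
= 49 + 28 + 30 + 24 = 131

131


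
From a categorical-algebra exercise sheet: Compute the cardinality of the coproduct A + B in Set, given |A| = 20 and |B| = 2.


In Set, the coproduct A + B is the disjoint union.
|A + B| = |A| + |B| = 20 + 2 = 22

22


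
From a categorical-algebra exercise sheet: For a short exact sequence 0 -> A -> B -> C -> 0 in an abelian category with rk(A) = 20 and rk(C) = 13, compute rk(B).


For a short exact sequence 0 -> A -> B -> C -> 0,
rank is additive: rank(B) = rank(A) + rank(C).
rank(B) = 20 + 13 = 33

33


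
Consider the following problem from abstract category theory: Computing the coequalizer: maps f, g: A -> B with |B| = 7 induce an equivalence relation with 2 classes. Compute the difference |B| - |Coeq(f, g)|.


The coequalizer Coeq(f, g) = B / ~ has one element per equivalence class.
|B| = 7, |Coeq(f, g)| = 2.
|B| - |Coeq(f, g)| = 7 - 2 = 5.

5


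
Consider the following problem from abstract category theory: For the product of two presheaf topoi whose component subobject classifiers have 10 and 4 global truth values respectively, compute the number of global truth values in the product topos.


In a product of presheaf topoi E_1 x E_2, the subobject classifier
is Omega = Omega_1 x Omega_2 (componentwise), so
|Omega(top)| = |Omega_1(top_1)| * |Omega_2(top_2)|.
= 10 * 4 = 40.

40


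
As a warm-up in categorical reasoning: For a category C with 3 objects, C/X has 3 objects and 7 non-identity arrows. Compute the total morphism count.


In the slice category C/X, objects are morphisms to X.
Identity morphisms: 3 (one per object of C/X).
Non-identity morphisms: 7.
Total = 3 + 7 = 10

10


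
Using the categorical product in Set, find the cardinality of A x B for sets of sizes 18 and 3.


In Set, the product A x B is the Cartesian product.
By the universal property, |A x B| = |A| * |B|.
|A x B| = 18 * 3 = 54

54


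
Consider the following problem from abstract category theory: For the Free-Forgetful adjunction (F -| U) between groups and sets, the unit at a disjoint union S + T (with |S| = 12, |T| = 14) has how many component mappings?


The unit eta_X: X -> U(F(X)) of the Free-Forgetful adjunction
maps each element of X to a generator of F(X). For X = S + T (disjoint
union in Set), |S + T| = |S| + |T|.
Total mappings = 12 + 14 = 26.

26


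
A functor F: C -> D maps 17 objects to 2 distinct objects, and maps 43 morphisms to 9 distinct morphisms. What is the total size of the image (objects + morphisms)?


The image of F consists of distinct objects and distinct morphisms.
|Im(F)| on objects = 2
|Im(F)| on morphisms = 9
Total image cardinality = 2 + 9 = 11

11


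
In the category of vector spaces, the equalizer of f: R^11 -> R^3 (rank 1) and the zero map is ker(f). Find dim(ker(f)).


The equalizer of f and the zero map is ker(f).
By the rank-nullity theorem: dim(ker(f)) = dim(domain) - rank(f).
dim(ker(f)) = 11 - 1 = 10

10


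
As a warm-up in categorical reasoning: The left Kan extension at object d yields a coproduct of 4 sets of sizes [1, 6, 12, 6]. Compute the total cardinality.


Pointwise, the left Kan extension (Lan_F H)(d) is the colimit, indexed
by the comma category (F downarrow d), of H composed with the
projection (F downarrow d) -> C. Here that colimit is given
as a coproduct (disjoint union) of sets, so its cardinality is the
sum of the sizes of the summands.
Coproduct of sets with sizes: 1 + 6 + 12 + 6
= 25

25


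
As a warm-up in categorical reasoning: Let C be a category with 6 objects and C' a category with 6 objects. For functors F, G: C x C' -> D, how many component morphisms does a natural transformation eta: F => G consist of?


A natural transformation eta: F => G assigns one component morphism per
object of the domain category.
The domain is the product category C x C', so
|Ob(C x C')| = |Ob(C)| * |Ob(C')| = 6 * 6 = 36.
Therefore eta has 36 component morphisms.

36


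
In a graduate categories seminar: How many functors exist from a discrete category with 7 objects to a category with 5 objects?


A functor from a discrete category C to D is determined by
where each object maps. Each of the 7 objects of C can map
to any of the 5 objects of D independently.
Number of functors = 5^7 = 78125

78125


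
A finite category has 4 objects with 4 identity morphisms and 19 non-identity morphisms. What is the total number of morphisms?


Each object has an identity morphism, giving 4 identities.
Adding the 19 non-identity morphisms:
Total = 4 + 19 = 23

23


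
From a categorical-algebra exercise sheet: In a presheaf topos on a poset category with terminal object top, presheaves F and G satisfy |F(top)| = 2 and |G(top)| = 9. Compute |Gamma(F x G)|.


Global sections of a presheaf on a poset with terminal top satisfy
Gamma(H) ~ H(top). Presheaves admit pointwise products, so
(F x G)(top) = F(top) x G(top) (Cartesian product).
|Gamma(F x G)| = |F(top)| * |G(top)| = 2 * 9 = 18.

18


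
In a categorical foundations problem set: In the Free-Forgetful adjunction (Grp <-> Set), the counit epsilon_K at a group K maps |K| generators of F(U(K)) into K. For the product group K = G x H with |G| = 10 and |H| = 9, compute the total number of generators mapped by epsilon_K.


The counit epsilon_K: F(U(K)) -> K of the Free-Forgetful adjunction
maps |K| generators of F(U(K)) into K. For K = G x H (the product group),
|G x H| = |G| * |H|.
Total generators mapped = 10 * 9 = 90.

90


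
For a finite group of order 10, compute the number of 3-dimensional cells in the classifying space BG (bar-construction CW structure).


In the bar-construction CW model of BG, the n-cells are indexed by
n-tuples [g_1|...|g_n] of non-identity elements of G (degenerate
simplices with some g_i = e do not contribute cells), so there are
(|G| - 1)^n n-cells.
For dim = 3 with |G| = 10:
cells = (10 - 1)^3 = 9^3 = 729

729


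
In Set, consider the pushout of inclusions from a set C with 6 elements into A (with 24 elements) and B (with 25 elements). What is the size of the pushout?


The pushout A +_C B identifies the images of C in A and B.
|A +_C B| = |A| + |B| - |C| (for injections).
= 24 + 25 - 6 = 43

43


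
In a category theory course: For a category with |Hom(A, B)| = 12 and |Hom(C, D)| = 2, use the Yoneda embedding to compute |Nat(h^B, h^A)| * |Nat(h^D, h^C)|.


By the Yoneda lemma, Nat(h^B, h^A) is isomorphic to Hom(A, B),
so |Nat(h^B, h^A)| = |Hom(A, B)| and |Nat(h^D, h^C)| = |Hom(C, D)|.
|Hom(A, B)| = 12, |Hom(C, D)| = 2.
|Nat(h^B, h^A) x Nat(h^D, h^C)| = 12 * 2 = 24

24


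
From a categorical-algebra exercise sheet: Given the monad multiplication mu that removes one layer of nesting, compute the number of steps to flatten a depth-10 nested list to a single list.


Each application of mu: T^2 -> T removes one layer of nesting.
Starting at depth 10 (i.e., T^10(X)), we need to reach T(X).
Number of mu applications = 10 - 1 = 9

9


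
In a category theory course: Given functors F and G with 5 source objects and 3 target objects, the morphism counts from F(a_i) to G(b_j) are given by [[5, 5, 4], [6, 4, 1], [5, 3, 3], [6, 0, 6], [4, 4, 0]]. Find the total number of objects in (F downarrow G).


Objects of (F downarrow G) are triples (a, b, h: F(a)->G(b)).
The count equals the sum of all entries in the hom-matrix.
sum(row 0) = 14
sum(row 1) = 11
sum(row 2) = 11
sum(row 3) = 12
sum(row 4) = 8
Grand total = 56

56


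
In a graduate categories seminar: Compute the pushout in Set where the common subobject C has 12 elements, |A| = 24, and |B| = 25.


The pushout A +_C B identifies the images of C in A and B.
|A +_C B| = |A| + |B| - |C| (for injections).
= 24 + 25 - 12 = 37

37


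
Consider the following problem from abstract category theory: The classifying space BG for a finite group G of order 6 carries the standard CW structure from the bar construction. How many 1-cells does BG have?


In the bar-construction CW model of BG, the n-cells are indexed by
n-tuples [g_1|...|g_n] of non-identity elements of G (degenerate
simplices with some g_i = e do not contribute cells), so there are
(|G| - 1)^n n-cells.
For dim = 1 with |G| = 6:
cells = (6 - 1)^1 = 5^1 = 5

5


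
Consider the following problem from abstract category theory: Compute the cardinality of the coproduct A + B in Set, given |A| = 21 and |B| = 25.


In Set, the coproduct A + B is the disjoint union.
|A + B| = |A| + |B| = 21 + 25 = 46

46


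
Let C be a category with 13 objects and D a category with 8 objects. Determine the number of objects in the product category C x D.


The product category C x D has objects that are pairs (c, d).
Number of pairs = |Ob(C)| * |Ob(D)| = 13 * 8 = 104

104


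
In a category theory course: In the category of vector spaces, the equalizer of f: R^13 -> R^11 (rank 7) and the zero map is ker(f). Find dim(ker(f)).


The equalizer of f and the zero map is ker(f).
By the rank-nullity theorem: dim(ker(f)) = dim(domain) - rank(f).
dim(ker(f)) = 13 - 7 = 6

6


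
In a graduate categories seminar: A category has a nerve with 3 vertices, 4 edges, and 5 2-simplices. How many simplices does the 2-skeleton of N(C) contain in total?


The 2-skeleton of the nerve N(C) consists of simplices in dimensions 0, 1, 2:
  |N(C)_0| = 3 (objects)
  |N(C)_1| = 4 (morphisms)
  |N(C)_2| = 5 (composable pairs)
Total = 3 + 4 + 5 = 12

12


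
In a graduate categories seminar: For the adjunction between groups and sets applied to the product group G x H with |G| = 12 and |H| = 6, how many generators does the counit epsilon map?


The counit epsilon_K: F(U(K)) -> K of the Free-Forgetful adjunction
maps |K| generators of F(U(K)) into K. For K = G x H (the product group),
|G x H| = |G| * |H|.
Total generators mapped = 12 * 6 = 72.

72


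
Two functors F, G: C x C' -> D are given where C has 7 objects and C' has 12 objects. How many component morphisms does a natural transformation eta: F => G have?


A natural transformation eta: F => G assigns one component morphism per
object of the domain category.
The domain is the product category C x C', so
|Ob(C x C')| = |Ob(C)| * |Ob(C')| = 7 * 12 = 84.
Therefore eta has 84 component morphisms.

84


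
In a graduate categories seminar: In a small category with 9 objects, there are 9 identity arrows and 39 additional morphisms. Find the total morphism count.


Each object has an identity morphism, giving 9 identities.
Adding the 39 non-identity morphisms:
Total = 9 + 39 = 48

48


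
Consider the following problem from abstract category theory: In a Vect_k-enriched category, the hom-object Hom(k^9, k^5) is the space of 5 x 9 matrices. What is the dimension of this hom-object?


In Vect-enriched categories, Hom(k^n, k^m) is the space of m x n matrices.
dim(Hom(k^9, k^5)) = 5 * 9 = 45

45


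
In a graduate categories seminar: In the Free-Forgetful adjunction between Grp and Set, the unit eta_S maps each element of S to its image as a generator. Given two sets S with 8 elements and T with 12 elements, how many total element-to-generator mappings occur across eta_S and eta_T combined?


The unit eta_X: X -> U(F(X)) of the Free-Forgetful adjunction
maps each element of X to a generator of F(X). For X = S + T (disjoint
union in Set), |S + T| = |S| + |T|.
Total mappings = 8 + 12 = 20.

20


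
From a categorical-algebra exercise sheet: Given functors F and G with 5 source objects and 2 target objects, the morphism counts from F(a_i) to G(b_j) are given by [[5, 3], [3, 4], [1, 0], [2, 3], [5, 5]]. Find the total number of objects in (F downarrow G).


Objects of (F downarrow G) are triples (a, b, h: F(a)->G(b)).
The count equals the sum of all entries in the hom-matrix.
sum(row 0) = 8
sum(row 1) = 7
sum(row 2) = 1
sum(row 3) = 5
sum(row 4) = 10
Grand total = 31

31


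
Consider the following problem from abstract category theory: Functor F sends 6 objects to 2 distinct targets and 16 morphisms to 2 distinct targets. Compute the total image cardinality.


The image of F consists of distinct objects and distinct morphisms.
|Im(F)| on objects = 2
|Im(F)| on morphisms = 2
Total image cardinality = 2 + 2 = 4

4


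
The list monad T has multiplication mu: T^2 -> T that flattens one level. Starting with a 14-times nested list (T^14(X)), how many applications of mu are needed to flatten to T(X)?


Each application of mu: T^2 -> T removes one layer of nesting.
Starting at depth 14 (i.e., T^14(X)), we need to reach T(X).
Number of mu applications = 14 - 1 = 13

13


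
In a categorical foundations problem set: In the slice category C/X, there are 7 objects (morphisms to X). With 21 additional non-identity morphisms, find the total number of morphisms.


In the slice category C/X, objects are morphisms to X.
Identity morphisms: 7 (one per object of C/X).
Non-identity morphisms: 21.
Total = 7 + 21 = 28

28


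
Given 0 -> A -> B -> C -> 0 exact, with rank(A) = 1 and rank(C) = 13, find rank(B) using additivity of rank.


For a short exact sequence 0 -> A -> B -> C -> 0,
rank is additive: rank(B) = rank(A) + rank(C).
rank(B) = 1 + 13 = 14

14


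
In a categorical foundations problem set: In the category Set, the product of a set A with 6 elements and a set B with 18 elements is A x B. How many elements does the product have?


In Set, the product A x B is the Cartesian product.
By the universal property, |A x B| = |A| * |B|.
|A x B| = 6 * 18 = 108

108


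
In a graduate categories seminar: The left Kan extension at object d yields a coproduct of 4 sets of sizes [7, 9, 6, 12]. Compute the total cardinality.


Pointwise, the left Kan extension (Lan_F H)(d) is the colimit, indexed
by the comma category (F downarrow d), of H composed with the
projection (F downarrow d) -> C. Here that colimit is given
as a coproduct (disjoint union) of sets, so its cardinality is the
sum of the sizes of the summands.
Coproduct of sets with sizes: 7 + 9 + 6 + 12
= 34

34


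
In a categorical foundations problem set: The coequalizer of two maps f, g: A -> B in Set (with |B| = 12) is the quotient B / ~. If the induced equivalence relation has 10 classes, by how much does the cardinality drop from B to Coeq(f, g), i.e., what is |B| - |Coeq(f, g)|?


The coequalizer Coeq(f, g) = B / ~ has one element per equivalence class.
|B| = 12, |Coeq(f, g)| = 10.
|B| - |Coeq(f, g)| = 12 - 10 = 2.

2


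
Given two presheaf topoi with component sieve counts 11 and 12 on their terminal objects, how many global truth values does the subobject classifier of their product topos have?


In a product of presheaf topoi E_1 x E_2, the subobject classifier
is Omega = Omega_1 x Omega_2 (componentwise), so
|Omega(top)| = |Omega_1(top_1)| * |Omega_2(top_2)|.
= 11 * 12 = 132.

132


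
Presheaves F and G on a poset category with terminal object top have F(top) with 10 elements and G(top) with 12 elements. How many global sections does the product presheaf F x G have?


Global sections of a presheaf on a poset with terminal top satisfy
Gamma(H) ~ H(top). Presheaves admit pointwise products, so
(F x G)(top) = F(top) x G(top) (Cartesian product).
|Gamma(F x G)| = |F(top)| * |G(top)| = 10 * 12 = 120.

120


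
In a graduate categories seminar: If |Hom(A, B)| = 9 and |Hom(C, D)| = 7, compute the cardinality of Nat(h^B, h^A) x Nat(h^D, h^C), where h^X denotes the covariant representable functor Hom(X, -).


By the Yoneda lemma, Nat(h^B, h^A) is isomorphic to Hom(A, B),
so |Nat(h^B, h^A)| = |Hom(A, B)| and |Nat(h^D, h^C)| = |Hom(C, D)|.
|Hom(A, B)| = 9, |Hom(C, D)| = 7.
|Nat(h^B, h^A) x Nat(h^D, h^C)| = 9 * 7 = 63

63


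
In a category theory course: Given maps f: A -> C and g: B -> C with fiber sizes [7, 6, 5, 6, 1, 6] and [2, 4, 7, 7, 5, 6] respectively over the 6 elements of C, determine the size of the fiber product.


The pullback A x_C B consists of pairs (a, b) with f(a) = g(b).
For each element c in C, the fiber product has |f^-1(c)| * |g^-1(c)| elements.
Summing over C: 7 * 2 + 6 * 4 + 5 * 7 + 6 * 7 + 1 * 5 + 6 * 6
= 14 + 24 + 35 + 42 + 5 + 36 = 156

156


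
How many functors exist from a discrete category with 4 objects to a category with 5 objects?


A functor from a discrete category C to D is determined by
where each object maps. Each of the 4 objects of C can map
to any of the 5 objects of D independently.
Number of functors = 5^4 = 625

625


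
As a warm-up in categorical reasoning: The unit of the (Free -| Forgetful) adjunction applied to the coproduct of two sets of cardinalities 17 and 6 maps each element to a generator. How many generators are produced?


The unit eta_X: X -> U(F(X)) of the Free-Forgetful adjunction
maps each element of X to a generator of F(X). For X = S + T (disjoint
union in Set), |S + T| = |S| + |T|.
Total mappings = 17 + 6 = 23.

23


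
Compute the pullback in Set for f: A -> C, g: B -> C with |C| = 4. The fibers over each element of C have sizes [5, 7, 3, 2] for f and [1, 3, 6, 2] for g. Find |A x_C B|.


The pullback A x_C B consists of pairs (a, b) with f(a) = g(b).
For each element c in C, the fiber product has |f^-1(c)| * |g^-1(c)| elements.
Summing over C: 5 * 1 + 7 * 3 + 3 * 6 + 2 * 2
= 5 + 21 + 18 + 4 = 48

48
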